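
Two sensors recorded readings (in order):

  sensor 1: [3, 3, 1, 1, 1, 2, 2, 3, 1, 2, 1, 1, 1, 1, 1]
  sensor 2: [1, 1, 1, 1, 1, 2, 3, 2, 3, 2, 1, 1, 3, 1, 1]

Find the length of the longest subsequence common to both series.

11

Pick 1 at sensor 1[3]=sensor 2[3], then 1 at sensor 1[4]=sensor 2[4], then 1 at sensor 1[5]=sensor 2[5], then 2 at sensor 1[6]=sensor 2[6], then 2 at sensor 1[7]=sensor 2[8], then 3 at sensor 1[8]=sensor 2[9], then 2 at sensor 1[10]=sensor 2[10], then 1 at sensor 1[11]=sensor 2[11], then 1 at sensor 1[12]=sensor 2[12], then 1 at sensor 1[14]=sensor 2[14], then 1 at sensor 1[15]=sensor 2[15]; all 11 values appear in both, in order. dp[15][15] = 11 confirms this is the maximum.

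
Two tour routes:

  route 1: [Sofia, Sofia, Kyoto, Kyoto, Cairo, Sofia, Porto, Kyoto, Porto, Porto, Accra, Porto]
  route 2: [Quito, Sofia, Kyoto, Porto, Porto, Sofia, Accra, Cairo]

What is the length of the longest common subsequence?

Taking Sofia (route 1 #2, route 2 #2); then Kyoto (route 1 #4, route 2 #3); then Porto (route 1 #7, route 2 #4); then Porto (route 1 #9, route 2 #5); then Accra (route 1 #11, route 2 #7) gives a common subsequence of length 5, and the DP table's final entry dp[12][8] is also 5, so no common subsequence is longer.

5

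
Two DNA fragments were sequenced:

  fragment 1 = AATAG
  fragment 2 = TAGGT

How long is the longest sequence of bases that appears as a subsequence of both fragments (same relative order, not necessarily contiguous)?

Pick T at fragment 1[3]=fragment 2[1], then A at fragment 1[4]=fragment 2[2], then G at fragment 1[5]=fragment 2[4]; all 3 bases appear in both, in order, and the DP table's final entry dp[5][5] is also 3, so no common subsequence is longer.

3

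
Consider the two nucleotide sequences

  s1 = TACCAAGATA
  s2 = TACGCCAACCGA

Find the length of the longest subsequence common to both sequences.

8

Taking T at s1[1]=s2[1], then A at s1[2]=s2[2], then C at s1[3]=s2[5], then C at s1[4]=s2[6], then A at s1[5]=s2[7], then A at s1[6]=s2[8], then G at s1[7]=s2[11], then A at s1[10]=s2[12] gives a common subsequence of length 8. dp[10][12] = 8 confirms this is the maximum.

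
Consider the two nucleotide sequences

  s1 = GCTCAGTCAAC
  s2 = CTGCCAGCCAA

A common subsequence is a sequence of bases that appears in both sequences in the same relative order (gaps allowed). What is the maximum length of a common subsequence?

Let dp[i][j] be the LCS length of the first i bases of s1 and the first j bases of s2. dp[i][j] = dp[i-1][j-1]+1 when the i-th and j-th bases match, else max(dp[i-1][j], dp[i][j-1]).
    ·  C  T  G  C  C  A  G  C  C  A  A
 ·  0  0  0  0  0  0  0  0  0  0  0  0
 G  0  0  0  1  1  1  1  1  1  1  1  1
 C  0  1  1  1  2  2  2  2  2  2  2  2
 T  0  1  2  2  2  2  2  2  2  2  2  2
 C  0  1  2  2  3  3  3  3  3  3  3  3
 A  0  1  2  2  3  3  4  4  4  4  4  4
 G  0  1  2  3  3  3  4  5  5  5  5  5
 T  0  1  2  3  3  3  4  5  5  5  5  5
 C  0  1  2  3  4  4  4  5  6  6  6  6
 A  0  1  2  3  4  4  5  5  6  6  7  7
 A  0  1  2  3  4  4  5  5  6  6  7  8
 C  0  1  2  3  4  5  5  5  6  7  7  8
dp[11][11] = 8. One LCS (by backtracking along matches): GCCAGCAA.

8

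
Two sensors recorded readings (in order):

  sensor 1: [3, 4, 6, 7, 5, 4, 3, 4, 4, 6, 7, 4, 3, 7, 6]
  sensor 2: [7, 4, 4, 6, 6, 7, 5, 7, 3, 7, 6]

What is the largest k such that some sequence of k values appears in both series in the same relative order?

Pick 4 at sensor 1[2]=sensor 2[3], then 6 at sensor 1[3]=sensor 2[5], then 7 at sensor 1[4]=sensor 2[6], then 5 at sensor 1[5]=sensor 2[7], then 7 at sensor 1[11]=sensor 2[8], then 3 at sensor 1[13]=sensor 2[9], then 7 at sensor 1[14]=sensor 2[10], then 6 at sensor 1[15]=sensor 2[11]; all 8 values appear in both, in order. Since dp[15][11] = 8, nothing longer is possible.

8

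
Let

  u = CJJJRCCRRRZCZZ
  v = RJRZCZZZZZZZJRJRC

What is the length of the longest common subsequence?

Match J at u[4]=v[2]; then R at u[5]=v[3]; then C at u[6]=v[5]; then R at u[8]=v[14]; then R at u[10]=v[16]; then C at u[12]=v[17] — 6 characters in the same relative order in both. The LCS DP gives dp[14][17] = 6, so this is optimal.

6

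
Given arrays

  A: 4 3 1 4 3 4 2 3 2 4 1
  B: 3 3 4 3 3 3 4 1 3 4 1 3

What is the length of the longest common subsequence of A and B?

7

Let dp[i][j] be the LCS length of the first i values of A and the first j values of B. dp[i][j] = dp[i-1][j-1]+1 when the i-th and j-th values match, else max(dp[i-1][j], dp[i][j-1]).
    ·  3  3  4  3  3  3  4  1  3  4  1  3
 ·  0  0  0  0  0  0  0  0  0  0  0  0  0
 4  0  0  0  1  1  1  1  1  1  1  1  1  1
 3  0  1  1  1  2  2  2  2  2  2  2  2  2
 1  0  1  1  1  2  2  2  2  3  3  3  3  3
 4  0  1  1  2  2  2  2  3  3  3  4  4  4
 3  0  1  2  2  3  3  3  3  3  4  4  4  5
 4  0  1  2  3  3  3  3  4  4  4  5  5  5
 2  0  1  2  3  3  3  3  4  4  4  5  5  5
 3  0  1  2  3  4  4  4  4  4  5  5  5  6
 2  0  1  2  3  4  4  4  4  4  5  5  5  6
 4  0  1  2  3  4  4  4  5  5  5  6  6  6
 1  0  1  2  3  4  4  4  5  6  6  6  7  7
dp[11][12] = 7. One LCS (by backtracking along matches): 4, 3, 3, 4, 3, 4, 1.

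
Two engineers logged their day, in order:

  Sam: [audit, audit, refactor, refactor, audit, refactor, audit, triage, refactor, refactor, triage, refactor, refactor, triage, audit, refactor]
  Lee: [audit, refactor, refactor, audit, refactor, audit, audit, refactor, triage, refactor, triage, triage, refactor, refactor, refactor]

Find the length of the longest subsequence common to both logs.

12

Match audit at Sam[2]=Lee[1], refactor at Sam[3]=Lee[2], refactor at Sam[4]=Lee[3], audit at Sam[5]=Lee[4], refactor at Sam[6]=Lee[5], audit at Sam[7]=Lee[7], triage at Sam[8]=Lee[9], refactor at Sam[9]=Lee[10], triage at Sam[11]=Lee[12], refactor at Sam[12]=Lee[13], refactor at Sam[13]=Lee[14], refactor at Sam[16]=Lee[15] — 12 tasks in the same relative order in both. The LCS DP gives dp[16][15] = 12, so this is optimal.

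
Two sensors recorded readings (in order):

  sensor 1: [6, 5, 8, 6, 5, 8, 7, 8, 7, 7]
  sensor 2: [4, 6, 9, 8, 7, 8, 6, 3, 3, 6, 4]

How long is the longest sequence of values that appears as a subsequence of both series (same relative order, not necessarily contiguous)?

4

Pick 6 at sensor 1[1]=sensor 2[2] → 8 at sensor 1[6]=sensor 2[4] → 7 at sensor 1[7]=sensor 2[5] → 8 at sensor 1[8]=sensor 2[6]; all 4 values appear in both, in order. Since dp[10][11] = 4, nothing longer is possible.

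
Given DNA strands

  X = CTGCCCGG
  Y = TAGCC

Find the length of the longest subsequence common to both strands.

Pick T [2,1], G [3,3], C [5,4], C [6,5]; all 4 bases appear in both, in order. dp[8][5] = 4 confirms this is the maximum.

4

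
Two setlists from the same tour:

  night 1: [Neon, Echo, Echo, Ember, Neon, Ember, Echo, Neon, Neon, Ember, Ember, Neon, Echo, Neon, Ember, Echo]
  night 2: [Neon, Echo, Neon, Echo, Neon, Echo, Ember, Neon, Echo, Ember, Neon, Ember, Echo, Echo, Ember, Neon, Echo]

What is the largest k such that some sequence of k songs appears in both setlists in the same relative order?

Match Neon (night 1 #1, night 2 #3) → Echo (night 1 #2, night 2 #4) → Echo (night 1 #3, night 2 #6) → Ember (night 1 #4, night 2 #7) → Neon (night 1 #5, night 2 #8) → Ember (night 1 #6, night 2 #10) → Neon (night 1 #9, night 2 #11) → Ember (night 1 #10, night 2 #12) → Ember (night 1 #11, night 2 #15) → Neon (night 1 #14, night 2 #16) → Echo (night 1 #16, night 2 #17) — 11 songs in the same relative order in both, and the DP table's final entry dp[16][17] is also 11, so no common subsequence is longer.

11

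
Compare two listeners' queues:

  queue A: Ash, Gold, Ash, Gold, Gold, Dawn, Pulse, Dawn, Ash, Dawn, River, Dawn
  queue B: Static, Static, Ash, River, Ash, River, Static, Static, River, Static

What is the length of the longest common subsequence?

3

Match Ash [1,3] → Ash [3,5] → River [11,9] — 3 songs in the same relative order in both. The LCS DP gives dp[12][10] = 3, so this is optimal.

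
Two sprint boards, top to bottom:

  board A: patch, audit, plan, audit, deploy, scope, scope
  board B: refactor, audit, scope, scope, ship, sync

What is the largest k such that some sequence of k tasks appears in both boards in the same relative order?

3

Match audit at board A[4]=board B[2], then scope at board A[6]=board B[3], then scope at board A[7]=board B[4] — 3 tasks in the same relative order in both. dp[7][6] = 3 confirms this is the maximum.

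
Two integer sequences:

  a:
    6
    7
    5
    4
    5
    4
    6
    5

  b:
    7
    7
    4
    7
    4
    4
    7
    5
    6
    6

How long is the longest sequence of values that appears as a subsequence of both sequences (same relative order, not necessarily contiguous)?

4

Match 7 at a[2]=b[4], 4 at a[4]=b[6], 5 at a[5]=b[8], 6 at a[7]=b[10] — 4 values in the same relative order in both. The LCS DP gives dp[8][10] = 4, so this is optimal.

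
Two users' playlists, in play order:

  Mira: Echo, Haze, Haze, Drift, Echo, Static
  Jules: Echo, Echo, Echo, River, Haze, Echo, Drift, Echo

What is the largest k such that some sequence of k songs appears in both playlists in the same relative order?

4

One common subsequence of length 4: Echo at Mira[1]=Jules[3], Haze at Mira[2]=Jules[5], Drift at Mira[4]=Jules[7], Echo at Mira[5]=Jules[8]. The LCS DP gives dp[6][8] = 4, so this is optimal.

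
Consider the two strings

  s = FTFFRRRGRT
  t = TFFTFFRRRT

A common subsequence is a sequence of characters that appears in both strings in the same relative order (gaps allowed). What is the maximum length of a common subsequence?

Pick F [1,3], then T [2,4], then F [3,5], then F [4,6], then R [6,7], then R [7,8], then R [9,9], then T [10,10]; all 8 characters appear in both, in order. dp[10][10] = 8 confirms this is the maximum.

8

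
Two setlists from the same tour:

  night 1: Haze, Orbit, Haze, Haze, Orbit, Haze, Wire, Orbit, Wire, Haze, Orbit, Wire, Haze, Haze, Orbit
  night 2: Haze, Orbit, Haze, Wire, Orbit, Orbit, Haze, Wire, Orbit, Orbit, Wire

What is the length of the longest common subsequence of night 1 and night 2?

9

Match Haze [1,1]; then Orbit [2,2]; then Haze [3,3]; then Orbit [5,6]; then Haze [6,7]; then Wire [7,8]; then Orbit [8,9]; then Orbit [11,10]; then Wire [12,11] — 9 songs in the same relative order in both. The LCS DP gives dp[15][11] = 9, so this is optimal.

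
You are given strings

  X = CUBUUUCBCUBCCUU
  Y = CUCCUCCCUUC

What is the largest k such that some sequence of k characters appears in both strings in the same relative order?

9

One common subsequence of length 9: C (X #1, Y #1), then U (X #6, Y #2), then C (X #7, Y #3), then C (X #9, Y #4), then U (X #10, Y #5), then C (X #12, Y #7), then C (X #13, Y #8), then U (X #14, Y #9), then U (X #15, Y #10), and the DP table's final entry dp[15][11] is also 9, so no common subsequence is longer.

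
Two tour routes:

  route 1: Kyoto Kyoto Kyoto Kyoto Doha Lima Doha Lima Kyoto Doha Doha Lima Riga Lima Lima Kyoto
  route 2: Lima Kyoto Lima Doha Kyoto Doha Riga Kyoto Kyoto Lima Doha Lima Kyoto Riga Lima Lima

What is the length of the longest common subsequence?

Taking Kyoto (route 1 #1, route 2 #2), then Kyoto (route 1 #2, route 2 #5), then Kyoto (route 1 #3, route 2 #8), then Kyoto (route 1 #4, route 2 #9), then Lima (route 1 #6, route 2 #10), then Doha (route 1 #7, route 2 #11), then Lima (route 1 #8, route 2 #12), then Kyoto (route 1 #9, route 2 #13), then Riga (route 1 #13, route 2 #14), then Lima (route 1 #14, route 2 #15), then Lima (route 1 #15, route 2 #16) gives a common subsequence of length 11. dp[16][16] = 11 confirms this is the maximum.

11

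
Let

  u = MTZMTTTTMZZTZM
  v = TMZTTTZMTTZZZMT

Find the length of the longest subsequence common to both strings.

10

Pick M (u #1, v #2), T (u #2, v #6), Z (u #3, v #7), M (u #4, v #8), T (u #7, v #9), T (u #8, v #10), Z (u #10, v #11), Z (u #11, v #12), Z (u #13, v #13), M (u #14, v #14); all 10 characters appear in both, in order, and the DP table's final entry dp[14][15] is also 10, so no common subsequence is longer.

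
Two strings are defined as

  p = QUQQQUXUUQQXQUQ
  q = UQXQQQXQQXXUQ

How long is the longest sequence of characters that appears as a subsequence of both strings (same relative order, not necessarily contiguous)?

Pick Q at p[1]=q[2], Q at p[3]=q[4], Q at p[4]=q[5], Q at p[5]=q[6], X at p[7]=q[7], Q at p[10]=q[8], Q at p[11]=q[9], X at p[12]=q[11], U at p[14]=q[12], Q at p[15]=q[13]; all 10 characters appear in both, in order, and the DP table's final entry dp[15][13] is also 10, so no common subsequence is longer.

10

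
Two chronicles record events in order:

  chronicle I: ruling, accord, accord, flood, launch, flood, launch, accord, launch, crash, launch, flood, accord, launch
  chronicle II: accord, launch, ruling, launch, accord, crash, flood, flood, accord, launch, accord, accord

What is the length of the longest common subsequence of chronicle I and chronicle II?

Match accord (chronicle I #3, chronicle II #1), launch (chronicle I #5, chronicle II #2), launch (chronicle I #7, chronicle II #4), accord (chronicle I #8, chronicle II #5), crash (chronicle I #10, chronicle II #6), flood (chronicle I #12, chronicle II #8), accord (chronicle I #13, chronicle II #9), launch (chronicle I #14, chronicle II #10) — 8 events in the same relative order in both, and the DP table's final entry dp[14][12] is also 8, so no common subsequence is longer.

8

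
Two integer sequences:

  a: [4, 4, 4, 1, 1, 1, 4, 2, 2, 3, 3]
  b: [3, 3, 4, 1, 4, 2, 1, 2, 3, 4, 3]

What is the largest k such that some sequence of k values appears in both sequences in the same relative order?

7

One common subsequence of length 7: 4 (a #3, b #3); then 1 (a #6, b #4); then 4 (a #7, b #5); then 2 (a #8, b #6); then 2 (a #9, b #8); then 3 (a #10, b #9); then 3 (a #11, b #11). Since dp[11][11] = 7, nothing longer is possible.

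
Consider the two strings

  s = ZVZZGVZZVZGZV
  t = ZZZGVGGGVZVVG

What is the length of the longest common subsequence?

8

Pick Z (s #1, t #1); then Z (s #3, t #2); then Z (s #4, t #3); then G (s #5, t #8); then V (s #6, t #9); then Z (s #7, t #10); then V (s #9, t #12); then G (s #11, t #13); all 8 characters appear in both, in order. Since dp[13][13] = 8, nothing longer is possible.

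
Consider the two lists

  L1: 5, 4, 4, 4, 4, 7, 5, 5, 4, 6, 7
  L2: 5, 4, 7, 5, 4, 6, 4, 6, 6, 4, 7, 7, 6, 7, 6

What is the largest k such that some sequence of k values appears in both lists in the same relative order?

Match 5 [1,1] → 4 [2,2] → 4 [3,5] → 4 [4,7] → 4 [5,10] → 7 [6,12] → 6 [10,13] → 7 [11,14] — 8 values in the same relative order in both, and the DP table's final entry dp[11][15] is also 8, so no common subsequence is longer.

8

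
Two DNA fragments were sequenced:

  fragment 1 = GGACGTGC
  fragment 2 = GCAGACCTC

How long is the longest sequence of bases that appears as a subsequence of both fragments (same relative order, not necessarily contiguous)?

Let dp[i][j] be the LCS length of the first i bases of fragment 1 and the first j bases of fragment 2. dp[i][j] = dp[i-1][j-1]+1 when the i-th and j-th bases match, else max(dp[i-1][j], dp[i][j-1]).
    ·  G  C  A  G  A  C  C  T  C
 ·  0  0  0  0  0  0  0  0  0  0
 G  0  1  1  1  1  1  1  1  1  1
 G  0  1  1  1  2  2  2  2  2  2
 A  0  1  1  2  2  3  3  3  3  3
 C  0  1  2  2  2  3  4  4  4  4
 G  0  1  2  2  3  3  4  4  4  4
 T  0  1  2  2  3  3  4  4  5  5
 G  0  1  2  2  3  3  4  4  5  5
 C  0  1  2  2  3  3  4  5  5  6
dp[8][9] = 6. One LCS (by backtracking along matches): GGACTC.

6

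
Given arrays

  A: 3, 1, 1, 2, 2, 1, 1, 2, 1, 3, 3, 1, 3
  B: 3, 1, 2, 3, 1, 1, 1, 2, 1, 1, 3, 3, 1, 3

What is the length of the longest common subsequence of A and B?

11

One common subsequence of length 11: 3 [1,1], 1 [2,2], 1 [3,5], 1 [6,6], 1 [7,7], 2 [8,8], 1 [9,10], 3 [10,11], 3 [11,12], 1 [12,13], 3 [13,14]. dp[13][14] = 11 confirms this is the maximum.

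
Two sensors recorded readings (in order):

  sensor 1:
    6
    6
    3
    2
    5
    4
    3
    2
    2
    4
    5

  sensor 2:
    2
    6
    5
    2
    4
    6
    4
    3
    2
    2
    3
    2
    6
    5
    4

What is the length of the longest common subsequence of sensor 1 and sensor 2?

7

Match 6 [1,2] → 6 [2,6] → 3 [3,8] → 2 [4,10] → 3 [7,11] → 2 [8,12] → 4 [10,15] — 7 values in the same relative order in both. The LCS DP gives dp[11][15] = 7, so this is optimal.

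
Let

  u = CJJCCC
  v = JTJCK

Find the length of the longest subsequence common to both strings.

Let dp[i][j] be the LCS length of the first i characters of u and the first j characters of v. dp[i][j] = dp[i-1][j-1]+1 when the i-th and j-th characters match, else max(dp[i-1][j], dp[i][j-1]).
    ·  J  T  J  C  K
 ·  0  0  0  0  0  0
 C  0  0  0  0  1  1
 J  0  1  1  1  1  1
 J  0  1  1  2  2  2
 C  0  1  1  2  3  3
 C  0  1  1  2  3  3
 C  0  1  1  2  3  3
dp[6][5] = 3. One LCS (by backtracking along matches): JJC.

3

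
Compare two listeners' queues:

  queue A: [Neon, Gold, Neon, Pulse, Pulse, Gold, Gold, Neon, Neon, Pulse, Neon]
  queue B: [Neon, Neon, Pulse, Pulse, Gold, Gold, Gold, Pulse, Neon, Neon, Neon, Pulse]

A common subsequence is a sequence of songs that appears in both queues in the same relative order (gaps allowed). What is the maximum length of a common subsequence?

Taking Neon [1,1], Neon [3,2], Pulse [4,3], Pulse [5,4], Gold [6,6], Gold [7,7], Neon [8,10], Neon [9,11], Pulse [10,12] gives a common subsequence of length 9. The LCS DP gives dp[11][12] = 9, so this is optimal.

9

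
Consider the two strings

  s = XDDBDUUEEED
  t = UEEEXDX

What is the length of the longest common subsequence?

Let dp[i][j] be the LCS length of the first i characters of s and the first j characters of t. dp[i][j] = dp[i-1][j-1]+1 when the i-th and j-th characters match, else max(dp[i-1][j], dp[i][j-1]).
    ·  U  E  E  E  X  D  X
 ·  0  0  0  0  0  0  0  0
 X  0  0  0  0  0  1  1  1
 D  0  0  0  0  0  1  2  2
 D  0  0  0  0  0  1  2  2
 B  0  0  0  0  0  1  2  2
 D  0  0  0  0  0  1  2  2
 U  0  1  1  1  1  1  2  2
 U  0  1  1  1  1  1  2  2
 E  0  1  2  2  2  2  2  2
 E  0  1  2  3  3  3  3  3
 E  0  1  2  3  4  4  4  4
 D  0  1  2  3  4  4  5  5
dp[11][7] = 5. One LCS (by backtracking along matches): UEEED.

5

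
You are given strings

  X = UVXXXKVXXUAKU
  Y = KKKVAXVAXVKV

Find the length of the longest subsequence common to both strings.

Pick V [2,4] → X [3,6] → X [4,9] → K [6,11] → V [7,12]; all 5 characters appear in both, in order. The LCS DP gives dp[13][12] = 5, so this is optimal.

5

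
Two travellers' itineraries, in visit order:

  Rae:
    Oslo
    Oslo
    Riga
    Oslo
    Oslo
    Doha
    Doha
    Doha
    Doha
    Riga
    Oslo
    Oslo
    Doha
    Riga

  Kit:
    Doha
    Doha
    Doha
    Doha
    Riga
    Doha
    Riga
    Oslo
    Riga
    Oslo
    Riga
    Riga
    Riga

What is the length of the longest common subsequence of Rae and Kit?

Match Doha at Rae[6]=Kit[2], Doha at Rae[7]=Kit[3], Doha at Rae[8]=Kit[4], Doha at Rae[9]=Kit[6], Riga at Rae[10]=Kit[7], Oslo at Rae[11]=Kit[8], Oslo at Rae[12]=Kit[10], Riga at Rae[14]=Kit[13] — 8 stops in the same relative order in both. dp[14][13] = 8 confirms this is the maximum.

8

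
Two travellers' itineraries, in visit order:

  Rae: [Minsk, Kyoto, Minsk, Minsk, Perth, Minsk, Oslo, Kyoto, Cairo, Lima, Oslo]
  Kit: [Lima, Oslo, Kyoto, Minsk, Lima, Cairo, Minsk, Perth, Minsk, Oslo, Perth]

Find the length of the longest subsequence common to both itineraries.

Pick Kyoto at Rae[2]=Kit[3], Minsk at Rae[3]=Kit[4], Minsk at Rae[4]=Kit[7], Perth at Rae[5]=Kit[8], Minsk at Rae[6]=Kit[9], Oslo at Rae[7]=Kit[10]; all 6 stops appear in both, in order. dp[11][11] = 6 confirms this is the maximum.

6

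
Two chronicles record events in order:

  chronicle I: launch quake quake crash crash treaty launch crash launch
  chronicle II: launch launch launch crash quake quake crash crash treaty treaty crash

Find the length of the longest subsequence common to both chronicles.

7

One common subsequence of length 7: launch [1,3], then quake [2,5], then quake [3,6], then crash [4,7], then crash [5,8], then treaty [6,10], then crash [8,11]. The LCS DP gives dp[9][11] = 7, so this is optimal.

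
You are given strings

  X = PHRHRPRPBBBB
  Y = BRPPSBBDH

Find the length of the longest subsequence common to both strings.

5

One common subsequence of length 5: R at X[5]=Y[2], P at X[6]=Y[3], P at X[8]=Y[4], B at X[9]=Y[6], B at X[10]=Y[7]. dp[12][9] = 5 confirms this is the maximum.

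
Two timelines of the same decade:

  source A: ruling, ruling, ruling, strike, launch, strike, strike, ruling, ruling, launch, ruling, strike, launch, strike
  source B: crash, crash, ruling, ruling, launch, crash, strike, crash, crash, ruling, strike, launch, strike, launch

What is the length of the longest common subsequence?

8

Pick ruling (source A #2, source B #3) → ruling (source A #3, source B #4) → launch (source A #5, source B #5) → strike (source A #6, source B #7) → strike (source A #7, source B #11) → launch (source A #10, source B #12) → strike (source A #12, source B #13) → launch (source A #13, source B #14); all 8 events appear in both, in order. The LCS DP gives dp[14][14] = 8, so this is optimal.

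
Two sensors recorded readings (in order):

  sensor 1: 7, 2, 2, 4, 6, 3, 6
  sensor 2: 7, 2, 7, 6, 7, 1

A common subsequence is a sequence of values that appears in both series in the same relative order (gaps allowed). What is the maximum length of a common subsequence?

Match 7 at sensor 1[1]=sensor 2[1] → 2 at sensor 1[2]=sensor 2[2] → 6 at sensor 1[5]=sensor 2[4] — 3 values in the same relative order in both, and the DP table's final entry dp[7][6] is also 3, so no common subsequence is longer.

3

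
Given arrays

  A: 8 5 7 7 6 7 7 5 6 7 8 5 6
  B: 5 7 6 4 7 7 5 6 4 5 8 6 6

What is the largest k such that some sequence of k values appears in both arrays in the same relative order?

Pick 5 at A[2]=B[1], then 7 at A[4]=B[2], then 6 at A[5]=B[3], then 7 at A[6]=B[5], then 7 at A[7]=B[6], then 5 at A[8]=B[7], then 6 at A[9]=B[8], then 8 at A[11]=B[11], then 6 at A[13]=B[13]; all 9 values appear in both, in order. dp[13][13] = 9 confirms this is the maximum.

9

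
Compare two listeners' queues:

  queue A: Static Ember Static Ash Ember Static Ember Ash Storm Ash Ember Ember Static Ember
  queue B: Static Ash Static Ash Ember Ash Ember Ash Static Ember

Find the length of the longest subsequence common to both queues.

8

Pick Static [1,1], then Static [3,3], then Ash [4,4], then Ember [5,5], then Ember [7,7], then Ash [10,8], then Static [13,9], then Ember [14,10]; all 8 songs appear in both, in order, and the DP table's final entry dp[14][10] is also 8, so no common subsequence is longer.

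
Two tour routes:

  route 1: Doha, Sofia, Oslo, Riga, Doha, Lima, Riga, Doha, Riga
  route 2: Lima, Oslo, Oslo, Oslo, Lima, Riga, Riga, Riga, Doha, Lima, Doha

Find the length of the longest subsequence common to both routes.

Pick Oslo (route 1 #3, route 2 #4), then Riga (route 1 #4, route 2 #8), then Doha (route 1 #5, route 2 #9), then Lima (route 1 #6, route 2 #10), then Doha (route 1 #8, route 2 #11); all 5 stops appear in both, in order. dp[9][11] = 5 confirms this is the maximum.

5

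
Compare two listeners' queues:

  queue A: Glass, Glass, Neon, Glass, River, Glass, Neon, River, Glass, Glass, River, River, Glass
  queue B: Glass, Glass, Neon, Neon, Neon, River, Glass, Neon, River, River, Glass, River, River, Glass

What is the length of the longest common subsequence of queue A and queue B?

11

Pick Glass (queue A #1, queue B #1), Glass (queue A #2, queue B #2), Neon (queue A #3, queue B #5), River (queue A #5, queue B #6), Glass (queue A #6, queue B #7), Neon (queue A #7, queue B #8), River (queue A #8, queue B #10), Glass (queue A #10, queue B #11), River (queue A #11, queue B #12), River (queue A #12, queue B #13), Glass (queue A #13, queue B #14); all 11 songs appear in both, in order. The LCS DP gives dp[13][14] = 11, so this is optimal.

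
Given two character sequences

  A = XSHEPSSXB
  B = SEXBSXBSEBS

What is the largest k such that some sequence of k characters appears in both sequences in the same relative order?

Taking S [2,1]; then E [4,2]; then S [6,5]; then S [7,8]; then B [9,10] gives a common subsequence of length 5. The LCS DP gives dp[9][11] = 5, so this is optimal.

5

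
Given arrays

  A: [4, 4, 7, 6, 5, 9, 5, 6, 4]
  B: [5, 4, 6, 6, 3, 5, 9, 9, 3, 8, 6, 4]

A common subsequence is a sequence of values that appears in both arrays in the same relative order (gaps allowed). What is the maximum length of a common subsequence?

Match 4 at A[1]=B[2]; then 6 at A[4]=B[4]; then 5 at A[5]=B[6]; then 9 at A[6]=B[8]; then 6 at A[8]=B[11]; then 4 at A[9]=B[12] — 6 values in the same relative order in both, and the DP table's final entry dp[9][12] is also 6, so no common subsequence is longer.

6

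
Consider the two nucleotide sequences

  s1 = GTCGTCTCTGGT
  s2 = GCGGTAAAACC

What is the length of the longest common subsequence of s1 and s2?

Taking G at s1[1]=s2[1]; then C at s1[3]=s2[2]; then G at s1[4]=s2[4]; then T at s1[5]=s2[5]; then C at s1[6]=s2[10]; then C at s1[8]=s2[11] gives a common subsequence of length 6. The LCS DP gives dp[12][11] = 6, so this is optimal.

6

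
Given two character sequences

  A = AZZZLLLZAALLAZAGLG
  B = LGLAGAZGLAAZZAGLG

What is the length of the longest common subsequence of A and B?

11

One common subsequence of length 11: L at A[5]=B[1]; then L at A[7]=B[3]; then A at A[9]=B[4]; then A at A[10]=B[6]; then L at A[11]=B[9]; then A at A[13]=B[11]; then Z at A[14]=B[13]; then A at A[15]=B[14]; then G at A[16]=B[15]; then L at A[17]=B[16]; then G at A[18]=B[17]. The LCS DP gives dp[18][17] = 11, so this is optimal.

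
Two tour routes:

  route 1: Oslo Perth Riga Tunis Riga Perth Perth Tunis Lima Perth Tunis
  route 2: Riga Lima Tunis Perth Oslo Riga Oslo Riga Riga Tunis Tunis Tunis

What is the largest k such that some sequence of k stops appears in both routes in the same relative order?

Taking Oslo at route 1[1]=route 2[7] → Riga at route 1[3]=route 2[9] → Tunis at route 1[4]=route 2[10] → Tunis at route 1[8]=route 2[11] → Tunis at route 1[11]=route 2[12] gives a common subsequence of length 5. Since dp[11][12] = 5, nothing longer is possible.

5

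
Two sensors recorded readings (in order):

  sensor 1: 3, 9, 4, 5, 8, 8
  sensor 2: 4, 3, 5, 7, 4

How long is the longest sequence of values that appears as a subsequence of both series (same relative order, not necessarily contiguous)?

2

Let dp[i][j] be the LCS length of the first i values of sensor 1 and the first j values of sensor 2. dp[i][j] = dp[i-1][j-1]+1 when the i-th and j-th values match, else max(dp[i-1][j], dp[i][j-1]).
    ·  4  3  5  7  4
 ·  0  0  0  0  0  0
 3  0  0  1  1  1  1
 9  0  0  1  1  1  1
 4  0  1  1  1  1  2
 5  0  1  1  2  2  2
 8  0  1  1  2  2  2
 8  0  1  1  2  2  2
dp[6][5] = 2. One LCS (by backtracking along matches): 3, 4.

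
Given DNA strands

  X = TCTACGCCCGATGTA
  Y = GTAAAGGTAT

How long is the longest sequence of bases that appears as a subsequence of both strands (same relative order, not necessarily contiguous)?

6

Let dp[i][j] be the LCS length of the first i bases of X and the first j bases of Y. dp[i][j] = dp[i-1][j-1]+1 when the i-th and j-th bases match, else max(dp[i-1][j], dp[i][j-1]).
    ·  G  T  A  A  A  G  G  T  A  T
 ·  0  0  0  0  0  0  0  0  0  0  0
 T  0  0  1  1  1  1  1  1  1  1  1
 C  0  0  1  1  1  1  1  1  1  1  1
 T  0  0  1  1  1  1  1  1  2  2  2
 A  0  0  1  2  2  2  2  2  2  3  3
 C  0  0  1  2  2  2  2  2  2  3  3
 G  0  1  1  2  2  2  3  3  3  3  3
 C  0  1  1  2  2  2  3  3  3  3  3
 C  0  1  1  2  2  2  3  3  3  3  3
 C  0  1  1  2  2  2  3  3  3  3  3
 G  0  1  1  2  2  2  3  4  4  4  4
 A  0  1  1  2  3  3  3  4  4  5  5
 T  0  1  2  2  3  3  3  4  5  5  6
 G  0  1  2  2  3  3  4  4  5  5  6
 T  0  1  2  2  3  3  4  4  5  5  6
 A  0  1  2  3  3  4  4  4  5  6  6
dp[15][10] = 6. One LCS (by backtracking along matches): TAGGAT.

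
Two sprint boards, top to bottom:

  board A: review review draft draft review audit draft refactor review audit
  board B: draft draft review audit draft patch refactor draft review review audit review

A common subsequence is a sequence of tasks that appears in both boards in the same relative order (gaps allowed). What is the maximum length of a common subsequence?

8

Taking draft at board A[3]=board B[1], then draft at board A[4]=board B[2], then review at board A[5]=board B[3], then audit at board A[6]=board B[4], then draft at board A[7]=board B[5], then refactor at board A[8]=board B[7], then review at board A[9]=board B[10], then audit at board A[10]=board B[11] gives a common subsequence of length 8. dp[10][12] = 8 confirms this is the maximum.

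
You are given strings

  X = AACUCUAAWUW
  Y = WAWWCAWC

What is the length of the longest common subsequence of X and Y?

Taking A (X #1, Y #2), C (X #5, Y #5), A (X #8, Y #6), W (X #9, Y #7) gives a common subsequence of length 4. Since dp[11][8] = 4, nothing longer is possible.

4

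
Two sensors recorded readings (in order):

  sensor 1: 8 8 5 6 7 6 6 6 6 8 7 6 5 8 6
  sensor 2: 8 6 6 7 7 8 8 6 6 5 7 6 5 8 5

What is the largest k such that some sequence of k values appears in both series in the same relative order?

Taking 8 [1,1]; then 6 [4,3]; then 7 [5,5]; then 6 [6,8]; then 6 [7,9]; then 7 [11,11]; then 6 [12,12]; then 5 [13,13]; then 8 [14,14] gives a common subsequence of length 9. Since dp[15][15] = 9, nothing longer is possible.

9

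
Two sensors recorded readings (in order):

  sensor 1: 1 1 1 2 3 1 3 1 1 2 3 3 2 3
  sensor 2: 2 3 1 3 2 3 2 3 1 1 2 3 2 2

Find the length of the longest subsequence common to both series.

9

Taking 1 [1,3], 2 [4,5], 3 [5,6], 3 [7,8], 1 [8,9], 1 [9,10], 2 [10,11], 3 [11,12], 2 [13,14] gives a common subsequence of length 9. Since dp[14][14] = 9, nothing longer is possible.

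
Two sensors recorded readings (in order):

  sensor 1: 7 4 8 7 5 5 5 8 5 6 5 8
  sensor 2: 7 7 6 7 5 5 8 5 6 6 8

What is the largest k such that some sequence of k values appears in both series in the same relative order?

Let dp[i][j] be the LCS length of the first i values of sensor 1 and the first j values of sensor 2. dp[i][j] = dp[i-1][j-1]+1 when the i-th and j-th values match, else max(dp[i-1][j], dp[i][j-1]).
    ·  7  7  6  7  5  5  8  5  6  6  8
 ·  0  0  0  0  0  0  0  0  0  0  0  0
 7  0  1  1  1  1  1  1  1  1  1  1  1
 4  0  1  1  1  1  1  1  1  1  1  1  1
 8  0  1  1  1  1  1  1  2  2  2  2  2
 7  0  1  2  2  2  2  2  2  2  2  2  2
 5  0  1  2  2  2  3  3  3  3  3  3  3
 5  0  1  2  2  2  3  4  4  4  4  4  4
 5  0  1  2  2  2  3  4  4  5  5  5  5
 8  0  1  2  2  2  3  4  5  5  5  5  6
 5  0  1  2  2  2  3  4  5  6  6  6  6
 6  0  1  2  3  3  3  4  5  6  7  7  7
 5  0  1  2  3  3  4  4  5  6  7  7  7
 8  0  1  2  3  3  4  4  5  6  7  7  8
dp[12][11] = 8. One LCS (by backtracking along matches): 7, 7, 5, 5, 8, 5, 6, 8.

8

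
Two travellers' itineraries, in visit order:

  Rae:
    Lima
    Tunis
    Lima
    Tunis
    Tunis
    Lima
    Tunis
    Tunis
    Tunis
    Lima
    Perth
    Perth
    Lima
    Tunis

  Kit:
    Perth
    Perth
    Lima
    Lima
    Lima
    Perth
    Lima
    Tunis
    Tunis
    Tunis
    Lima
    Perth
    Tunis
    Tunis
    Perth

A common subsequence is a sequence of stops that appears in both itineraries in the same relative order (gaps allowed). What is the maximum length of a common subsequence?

9

Match Lima at Rae[1]=Kit[4]; then Lima at Rae[3]=Kit[5]; then Lima at Rae[6]=Kit[7]; then Tunis at Rae[7]=Kit[8]; then Tunis at Rae[8]=Kit[9]; then Tunis at Rae[9]=Kit[10]; then Lima at Rae[10]=Kit[11]; then Perth at Rae[11]=Kit[12]; then Perth at Rae[12]=Kit[15] — 9 stops in the same relative order in both. dp[14][15] = 9 confirms this is the maximum.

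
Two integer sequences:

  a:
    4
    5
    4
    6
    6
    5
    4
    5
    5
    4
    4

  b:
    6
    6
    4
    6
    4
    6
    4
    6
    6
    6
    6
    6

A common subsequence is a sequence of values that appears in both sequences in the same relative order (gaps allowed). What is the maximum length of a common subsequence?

Let dp[i][j] be the LCS length of the first i values of a and the first j values of b. dp[i][j] = dp[i-1][j-1]+1 when the i-th and j-th values match, else max(dp[i-1][j], dp[i][j-1]).
    ·  6  6  4  6  4  6  4  6  6  6  6  6
 ·  0  0  0  0  0  0  0  0  0  0  0  0  0
 4  0  0  0  1  1  1  1  1  1  1  1  1  1
 5  0  0  0  1  1  1  1  1  1  1  1  1  1
 4  0  0  0  1  1  2  2  2  2  2  2  2  2
 6  0  1  1  1  2  2  3  3  3  3  3  3  3
 6  0  1  2  2  2  2  3  3  4  4  4  4  4
 5  0  1  2  2  2  2  3  3  4  4  4  4  4
 4  0  1  2  3  3  3  3  4  4  4  4  4  4
 5  0  1  2  3  3  3  3  4  4  4  4  4  4
 5  0  1  2  3  3  3  3  4  4  4  4  4  4
 4  0  1  2  3  3  4  4  4  4  4  4  4  4
 4  0  1  2  3  3  4  4  5  5  5  5  5  5
dp[11][12] = 5. One LCS (by backtracking along matches): 6, 6, 4, 4, 4.

5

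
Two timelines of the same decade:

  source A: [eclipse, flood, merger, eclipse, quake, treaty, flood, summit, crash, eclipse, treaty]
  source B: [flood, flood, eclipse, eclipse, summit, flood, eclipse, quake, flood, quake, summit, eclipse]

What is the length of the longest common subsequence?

7

Taking eclipse [1,4], then flood [2,6], then eclipse [4,7], then quake [5,8], then flood [7,9], then summit [8,11], then eclipse [10,12] gives a common subsequence of length 7. The LCS DP gives dp[11][12] = 7, so this is optimal.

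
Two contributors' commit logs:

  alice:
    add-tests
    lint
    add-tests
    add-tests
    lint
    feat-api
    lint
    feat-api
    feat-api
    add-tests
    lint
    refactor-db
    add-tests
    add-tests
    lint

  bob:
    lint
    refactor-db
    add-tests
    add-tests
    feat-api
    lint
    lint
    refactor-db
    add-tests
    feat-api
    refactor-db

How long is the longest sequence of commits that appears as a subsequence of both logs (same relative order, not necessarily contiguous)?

Match lint at alice[2]=bob[1] → add-tests at alice[3]=bob[3] → add-tests at alice[4]=bob[4] → feat-api at alice[6]=bob[5] → lint at alice[7]=bob[6] → lint at alice[11]=bob[7] → refactor-db at alice[12]=bob[8] → add-tests at alice[13]=bob[9] — 8 commits in the same relative order in both. Since dp[15][11] = 8, nothing longer is possible.

8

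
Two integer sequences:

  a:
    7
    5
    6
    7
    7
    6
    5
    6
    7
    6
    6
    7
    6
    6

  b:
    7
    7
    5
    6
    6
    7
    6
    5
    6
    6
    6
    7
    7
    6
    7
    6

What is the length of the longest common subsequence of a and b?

Taking 7 (a #1, b #2) → 5 (a #2, b #3) → 6 (a #3, b #5) → 7 (a #5, b #6) → 6 (a #6, b #7) → 5 (a #7, b #8) → 6 (a #8, b #9) → 6 (a #10, b #10) → 6 (a #11, b #11) → 7 (a #12, b #13) → 6 (a #13, b #14) → 6 (a #14, b #16) gives a common subsequence of length 12. Since dp[14][16] = 12, nothing longer is possible.

12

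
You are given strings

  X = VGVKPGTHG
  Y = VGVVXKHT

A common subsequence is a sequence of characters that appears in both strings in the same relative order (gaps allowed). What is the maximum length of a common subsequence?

5

Let dp[i][j] be the LCS length of the first i characters of X and the first j characters of Y. dp[i][j] = dp[i-1][j-1]+1 when the i-th and j-th characters match, else max(dp[i-1][j], dp[i][j-1]).
    ·  V  G  V  V  X  K  H  T
 ·  0  0  0  0  0  0  0  0  0
 V  0  1  1  1  1  1  1  1  1
 G  0  1  2  2  2  2  2  2  2
 V  0  1  2  3  3  3  3  3  3
 K  0  1  2  3  3  3  4  4  4
 P  0  1  2  3  3  3  4  4  4
 G  0  1  2  3  3  3  4  4  4
 T  0  1  2  3  3  3  4  4  5
 H  0  1  2  3  3  3  4  5  5
 G  0  1  2  3  3  3  4  5  5
dp[9][8] = 5. One LCS (by backtracking along matches): VGVKT.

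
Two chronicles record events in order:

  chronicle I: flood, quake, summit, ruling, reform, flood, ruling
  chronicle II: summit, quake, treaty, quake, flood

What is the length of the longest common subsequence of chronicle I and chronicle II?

Pick quake [2,4], flood [6,5]; all 2 events appear in both, in order, and the DP table's final entry dp[7][5] is also 2, so no common subsequence is longer.

2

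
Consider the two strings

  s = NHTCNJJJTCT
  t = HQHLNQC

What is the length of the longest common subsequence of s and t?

3

Pick H [2,3] → N [5,5] → C [10,7]; all 3 characters appear in both, in order. The LCS DP gives dp[11][7] = 3, so this is optimal.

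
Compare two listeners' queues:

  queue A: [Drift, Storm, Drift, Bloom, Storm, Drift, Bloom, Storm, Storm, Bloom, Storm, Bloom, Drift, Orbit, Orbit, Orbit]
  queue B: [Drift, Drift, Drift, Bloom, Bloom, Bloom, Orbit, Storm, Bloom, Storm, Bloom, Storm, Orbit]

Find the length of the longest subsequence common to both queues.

Taking Drift [1,2], Drift [3,3], Bloom [4,6], Storm [5,8], Bloom [7,9], Storm [9,10], Bloom [10,11], Storm [11,12], Orbit [16,13] gives a common subsequence of length 9, and the DP table's final entry dp[16][13] is also 9, so no common subsequence is longer.

9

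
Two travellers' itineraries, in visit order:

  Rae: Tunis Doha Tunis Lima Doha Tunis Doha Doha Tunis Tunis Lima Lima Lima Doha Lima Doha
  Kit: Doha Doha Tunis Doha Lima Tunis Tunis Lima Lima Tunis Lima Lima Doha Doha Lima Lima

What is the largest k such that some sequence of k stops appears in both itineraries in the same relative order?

11

Match Doha (Rae #2, Kit #1) → Doha (Rae #5, Kit #2) → Tunis (Rae #6, Kit #3) → Doha (Rae #7, Kit #4) → Tunis (Rae #9, Kit #6) → Tunis (Rae #10, Kit #7) → Lima (Rae #11, Kit #9) → Lima (Rae #12, Kit #11) → Lima (Rae #13, Kit #12) → Doha (Rae #14, Kit #14) → Lima (Rae #15, Kit #16) — 11 stops in the same relative order in both. Since dp[16][16] = 11, nothing longer is possible.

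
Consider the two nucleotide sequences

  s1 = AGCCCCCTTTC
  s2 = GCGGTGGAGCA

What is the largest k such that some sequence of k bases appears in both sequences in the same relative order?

4

Let dp[i][j] be the LCS length of the first i bases of s1 and the first j bases of s2. dp[i][j] = dp[i-1][j-1]+1 when the i-th and j-th bases match, else max(dp[i-1][j], dp[i][j-1]).
    ·  G  C  G  G  T  G  G  A  G  C  A
 ·  0  0  0  0  0  0  0  0  0  0  0  0
 A  0  0  0  0  0  0  0  0  1  1  1  1
 G  0  1  1  1  1  1  1  1  1  2  2  2
 C  0  1  2  2  2  2  2  2  2  2  3  3
 C  0  1  2  2  2  2  2  2  2  2  3  3
 C  0  1  2  2  2  2  2  2  2  2  3  3
 C  0  1  2  2  2  2  2  2  2  2  3  3
 C  0  1  2  2  2  2  2  2  2  2  3  3
 T  0  1  2  2  2  3  3  3  3  3  3  3
 T  0  1  2  2  2  3  3  3  3  3  3  3
 T  0  1  2  2  2  3  3  3  3  3  3  3
 C  0  1  2  2  2  3  3  3  3  3  4  4
dp[11][11] = 4. One LCS (by backtracking along matches): GCTC.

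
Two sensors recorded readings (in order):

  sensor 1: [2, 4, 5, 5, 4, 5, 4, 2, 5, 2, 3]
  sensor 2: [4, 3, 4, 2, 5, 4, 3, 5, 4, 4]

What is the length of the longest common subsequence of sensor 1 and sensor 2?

Let dp[i][j] be the LCS length of the first i values of sensor 1 and the first j values of sensor 2. dp[i][j] = dp[i-1][j-1]+1 when the i-th and j-th values match, else max(dp[i-1][j], dp[i][j-1]).
    ·  4  3  4  2  5  4  3  5  4  4
 ·  0  0  0  0  0  0  0  0  0  0  0
 2  0  0  0  0  1  1  1  1  1  1  1
 4  0  1  1  1  1  1  2  2  2  2  2
 5  0  1  1  1  1  2  2  2  3  3  3
 5  0  1  1  1  1  2  2  2  3  3  3
 4  0  1  1  2  2  2  3  3  3  4  4
 5  0  1  1  2  2  3  3  3  4  4  4
 4  0  1  1  2  2  3  4  4  4  5  5
 2  0  1  1  2  3  3  4  4  4  5  5
 5  0  1  1  2  3  4  4  4  5  5  5
 2  0  1  1  2  3  4  4  4  5  5  5
 3  0  1  2  2  3  4  4  5  5  5  5
dp[11][10] = 5. One LCS (by backtracking along matches): 2, 4, 5, 4, 4.

5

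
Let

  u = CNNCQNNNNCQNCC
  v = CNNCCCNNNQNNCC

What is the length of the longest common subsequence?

11

Pick C at u[1]=v[1]; then N at u[2]=v[2]; then N at u[3]=v[3]; then C at u[4]=v[6]; then N at u[6]=v[7]; then N at u[7]=v[8]; then N at u[8]=v[9]; then N at u[9]=v[11]; then N at u[12]=v[12]; then C at u[13]=v[13]; then C at u[14]=v[14]; all 11 characters appear in both, in order. dp[14][14] = 11 confirms this is the maximum.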